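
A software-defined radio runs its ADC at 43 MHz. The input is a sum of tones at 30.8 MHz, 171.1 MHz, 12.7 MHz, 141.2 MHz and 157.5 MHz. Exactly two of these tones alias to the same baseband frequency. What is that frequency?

fs/2 = 21.5 MHz.
30.8 MHz > fs/2 = 21.5 MHz, folds to fs − 30.8 MHz = 12.2 MHz.
171.1 MHz mod fs = 42.1 MHz.
42.1 MHz > fs/2 = 21.5 MHz, folds to fs − 42.1 MHz = 0.9 MHz.
12.7 MHz ≤ fs/2 = 21.5 MHz, passes unchanged.
141.2 MHz mod fs = 12.2 MHz.
12.2 MHz ≤ fs/2 = 21.5 MHz, appears at 12.2 MHz.
157.5 MHz mod fs = 28.5 MHz.
28.5 MHz > fs/2 = 21.5 MHz, folds to fs − 28.5 MHz = 14.5 MHz.
30.8 MHz and 141.2 MHz both map to 12.2 MHz.

12.2 MHz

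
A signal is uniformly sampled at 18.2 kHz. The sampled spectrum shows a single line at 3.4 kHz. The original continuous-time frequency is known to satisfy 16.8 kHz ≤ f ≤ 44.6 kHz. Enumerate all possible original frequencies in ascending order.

21.6 kHz, 33 kHz, 39.8 kHz

Frequencies that alias to 3.4 kHz are k·fs ± 3.4 kHz for integer k ≥ 0.
k=0: 3.4 kHz.
k=1: 14.8 kHz, 21.6 kHz.
k=2: 33 kHz, 39.8 kHz.
k=3: 51.2 kHz, 58 kHz.
Within [16.8 kHz, 44.6 kHz]: 21.6 kHz, 33 kHz, 39.8 kHz.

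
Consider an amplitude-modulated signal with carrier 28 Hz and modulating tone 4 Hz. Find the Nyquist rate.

AM sidebands sit at fc ± fm = 24 Hz and 32 Hz.
Highest-frequency component: 32 Hz.
Nyquist rate = 2 × 32 Hz = 64 Hz.

64 Hz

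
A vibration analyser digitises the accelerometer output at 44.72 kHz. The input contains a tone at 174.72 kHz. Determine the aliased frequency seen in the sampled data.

174.72 kHz mod fs = 40.56 kHz.
40.56 kHz > fs/2 = 22.36 kHz, folds to fs − 40.56 kHz = 4.16 kHz.

4.16 kHz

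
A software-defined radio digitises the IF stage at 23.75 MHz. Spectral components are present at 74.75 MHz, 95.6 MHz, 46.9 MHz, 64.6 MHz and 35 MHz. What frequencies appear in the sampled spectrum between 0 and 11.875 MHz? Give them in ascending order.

fs/2 = 11.875 MHz.
74.75 MHz mod fs = 3.5 MHz.
3.5 MHz ≤ fs/2 = 11.875 MHz, appears at 3.5 MHz.
95.6 MHz mod fs = 0.6 MHz.
0.6 MHz ≤ fs/2 = 11.875 MHz, appears at 0.6 MHz.
46.9 MHz mod fs = 23.15 MHz.
23.15 MHz > fs/2 = 11.875 MHz, folds to fs − 23.15 MHz = 0.6 MHz.
64.6 MHz mod fs = 17.1 MHz.
17.1 MHz > fs/2 = 11.875 MHz, folds to fs − 17.1 MHz = 6.65 MHz.
35 MHz mod fs = 11.25 MHz.
11.25 MHz ≤ fs/2 = 11.875 MHz, appears at 11.25 MHz.
Distinct values: {0.6 MHz, 3.5 MHz, 6.65 MHz, 11.25 MHz}.

0.6 MHz, 3.5 MHz, 6.65 MHz, 11.25 MHz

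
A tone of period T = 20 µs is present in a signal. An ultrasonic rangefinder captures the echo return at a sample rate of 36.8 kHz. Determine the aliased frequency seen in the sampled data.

T = 20 µs → f = 1/T = 50 kHz.
50 kHz mod fs = 13.2 kHz.
13.2 kHz ≤ fs/2 = 18.4 kHz, appears at 13.2 kHz.

13.2 kHz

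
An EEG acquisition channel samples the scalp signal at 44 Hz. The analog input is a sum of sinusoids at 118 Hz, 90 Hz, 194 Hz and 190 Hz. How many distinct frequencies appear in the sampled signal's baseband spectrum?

fs/2 = 22 Hz.
118 Hz mod fs = 30 Hz.
30 Hz > fs/2 = 22 Hz, folds to fs − 30 Hz = 14 Hz.
90 Hz mod fs = 2 Hz.
2 Hz ≤ fs/2 = 22 Hz, appears at 2 Hz.
194 Hz mod fs = 18 Hz.
18 Hz ≤ fs/2 = 22 Hz, appears at 18 Hz.
190 Hz mod fs = 14 Hz.
14 Hz ≤ fs/2 = 22 Hz, appears at 14 Hz.
Distinct values: {2 Hz, 14 Hz, 18 Hz} → 3.

3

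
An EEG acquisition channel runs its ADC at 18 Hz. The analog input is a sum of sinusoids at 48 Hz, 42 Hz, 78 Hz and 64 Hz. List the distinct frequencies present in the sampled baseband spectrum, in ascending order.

fs/2 = 9 Hz.
48 Hz mod fs = 12 Hz.
12 Hz > fs/2 = 9 Hz, folds to fs − 12 Hz = 6 Hz.
42 Hz mod fs = 6 Hz.
6 Hz ≤ fs/2 = 9 Hz, appears at 6 Hz.
78 Hz mod fs = 6 Hz.
6 Hz ≤ fs/2 = 9 Hz, appears at 6 Hz.
64 Hz mod fs = 10 Hz.
10 Hz > fs/2 = 9 Hz, folds to fs − 10 Hz = 8 Hz.
Distinct values: {6 Hz, 8 Hz}.

6 Hz, 8 Hz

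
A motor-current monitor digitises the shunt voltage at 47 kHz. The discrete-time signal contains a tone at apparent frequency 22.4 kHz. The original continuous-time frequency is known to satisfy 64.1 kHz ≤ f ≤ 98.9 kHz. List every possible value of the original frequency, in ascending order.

69.4 kHz, 71.6 kHz

Frequencies that alias to 22.4 kHz are k·fs ± 22.4 kHz for integer k ≥ 0.
k=0: 22.4 kHz.
k=1: 24.6 kHz, 69.4 kHz.
k=2: 71.6 kHz, 116.4 kHz.
k=3: 118.6 kHz, 163.4 kHz.
Within [64.1 kHz, 98.9 kHz]: 69.4 kHz, 71.6 kHz.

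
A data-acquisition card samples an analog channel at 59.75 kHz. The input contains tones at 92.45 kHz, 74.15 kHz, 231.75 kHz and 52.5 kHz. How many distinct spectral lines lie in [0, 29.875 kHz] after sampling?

3

fs/2 = 29.875 kHz.
92.45 kHz mod fs = 32.7 kHz.
32.7 kHz > fs/2 = 29.875 kHz, folds to fs − 32.7 kHz = 27.05 kHz.
74.15 kHz mod fs = 14.4 kHz.
14.4 kHz ≤ fs/2 = 29.875 kHz, appears at 14.4 kHz.
231.75 kHz mod fs = 52.5 kHz.
52.5 kHz > fs/2 = 29.875 kHz, folds to fs − 52.5 kHz = 7.25 kHz.
52.5 kHz > fs/2 = 29.875 kHz, folds to fs − 52.5 kHz = 7.25 kHz.
Distinct values: {7.25 kHz, 14.4 kHz, 27.05 kHz} → 3.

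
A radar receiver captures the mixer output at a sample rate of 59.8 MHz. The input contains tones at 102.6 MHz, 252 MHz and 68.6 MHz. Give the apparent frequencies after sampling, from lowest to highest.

fs/2 = 29.9 MHz.
102.6 MHz mod fs = 42.8 MHz.
42.8 MHz > fs/2 = 29.9 MHz, folds to fs − 42.8 MHz = 17 MHz.
252 MHz mod fs = 12.8 MHz.
12.8 MHz ≤ fs/2 = 29.9 MHz, appears at 12.8 MHz.
68.6 MHz mod fs = 8.8 MHz.
8.8 MHz ≤ fs/2 = 29.9 MHz, appears at 8.8 MHz.
Distinct values: {8.8 MHz, 12.8 MHz, 17 MHz}.

8.8 MHz, 12.8 MHz, 17 MHz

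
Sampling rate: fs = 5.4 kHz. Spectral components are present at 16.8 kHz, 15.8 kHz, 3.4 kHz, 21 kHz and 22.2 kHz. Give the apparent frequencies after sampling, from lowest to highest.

fs/2 = 2.7 kHz.
16.8 kHz mod fs = 0.6 kHz.
0.6 kHz ≤ fs/2 = 2.7 kHz, appears at 0.6 kHz.
15.8 kHz mod fs = 5 kHz.
5 kHz > fs/2 = 2.7 kHz, folds to fs − 5 kHz = 0.4 kHz.
3.4 kHz > fs/2 = 2.7 kHz, folds to fs − 3.4 kHz = 2 kHz.
21 kHz mod fs = 4.8 kHz.
4.8 kHz > fs/2 = 2.7 kHz, folds to fs − 4.8 kHz = 0.6 kHz.
22.2 kHz mod fs = 0.6 kHz.
0.6 kHz ≤ fs/2 = 2.7 kHz, appears at 0.6 kHz.
Distinct values: {0.4 kHz, 0.6 kHz, 2 kHz}.

0.4 kHz, 0.6 kHz, 2 kHz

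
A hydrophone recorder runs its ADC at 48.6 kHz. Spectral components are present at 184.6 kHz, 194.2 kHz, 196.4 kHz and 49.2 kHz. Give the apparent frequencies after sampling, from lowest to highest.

fs/2 = 24.3 kHz.
184.6 kHz mod fs = 38.8 kHz.
38.8 kHz > fs/2 = 24.3 kHz, folds to fs − 38.8 kHz = 9.8 kHz.
194.2 kHz mod fs = 48.4 kHz.
48.4 kHz > fs/2 = 24.3 kHz, folds to fs − 48.4 kHz = 0.2 kHz.
196.4 kHz mod fs = 2 kHz.
2 kHz ≤ fs/2 = 24.3 kHz, appears at 2 kHz.
49.2 kHz mod fs = 0.6 kHz.
0.6 kHz ≤ fs/2 = 24.3 kHz, appears at 0.6 kHz.
Distinct values: {0.2 kHz, 0.6 kHz, 2 kHz, 9.8 kHz}.

0.2 kHz, 0.6 kHz, 2 kHz, 9.8 kHz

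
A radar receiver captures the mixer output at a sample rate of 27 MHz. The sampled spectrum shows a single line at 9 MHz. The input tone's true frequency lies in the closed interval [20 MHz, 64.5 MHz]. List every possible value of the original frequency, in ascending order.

Frequencies that alias to 9 MHz are k·fs ± 9 MHz for integer k ≥ 0.
k=0: 9 MHz.
k=1: 18 MHz, 36 MHz.
k=2: 45 MHz, 63 MHz.
k=3: 72 MHz, 90 MHz.
Within [20 MHz, 64.5 MHz]: 36 MHz, 45 MHz, 63 MHz.

36 MHz, 45 MHz, 63 MHz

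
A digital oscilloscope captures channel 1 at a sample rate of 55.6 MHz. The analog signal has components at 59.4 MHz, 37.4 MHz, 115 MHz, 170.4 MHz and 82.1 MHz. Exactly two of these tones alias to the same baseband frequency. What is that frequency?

3.8 MHz

fs/2 = 27.8 MHz.
59.4 MHz mod fs = 3.8 MHz.
3.8 MHz ≤ fs/2 = 27.8 MHz, appears at 3.8 MHz.
37.4 MHz > fs/2 = 27.8 MHz, folds to fs − 37.4 MHz = 18.2 MHz.
115 MHz mod fs = 3.8 MHz.
3.8 MHz ≤ fs/2 = 27.8 MHz, appears at 3.8 MHz.
170.4 MHz mod fs = 3.6 MHz.
3.6 MHz ≤ fs/2 = 27.8 MHz, appears at 3.6 MHz.
82.1 MHz mod fs = 26.5 MHz.
26.5 MHz ≤ fs/2 = 27.8 MHz, appears at 26.5 MHz.
59.4 MHz and 115 MHz both map to 3.8 MHz.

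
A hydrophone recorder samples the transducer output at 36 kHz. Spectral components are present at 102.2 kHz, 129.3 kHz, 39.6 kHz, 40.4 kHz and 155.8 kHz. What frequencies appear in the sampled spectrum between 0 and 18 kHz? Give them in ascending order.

fs/2 = 18 kHz.
102.2 kHz mod fs = 30.2 kHz.
30.2 kHz > fs/2 = 18 kHz, folds to fs − 30.2 kHz = 5.8 kHz.
129.3 kHz mod fs = 21.3 kHz.
21.3 kHz > fs/2 = 18 kHz, folds to fs − 21.3 kHz = 14.7 kHz.
39.6 kHz mod fs = 3.6 kHz.
3.6 kHz ≤ fs/2 = 18 kHz, appears at 3.6 kHz.
40.4 kHz mod fs = 4.4 kHz.
4.4 kHz ≤ fs/2 = 18 kHz, appears at 4.4 kHz.
155.8 kHz mod fs = 11.8 kHz.
11.8 kHz ≤ fs/2 = 18 kHz, appears at 11.8 kHz.
Distinct values: {3.6 kHz, 4.4 kHz, 5.8 kHz, 11.8 kHz, 14.7 kHz}.

3.6 kHz, 4.4 kHz, 5.8 kHz, 11.8 kHz, 14.7 kHz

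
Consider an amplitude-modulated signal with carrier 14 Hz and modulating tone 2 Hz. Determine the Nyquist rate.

AM sidebands sit at fc ± fm = 12 Hz and 16 Hz.
Highest-frequency component: 16 Hz.
Nyquist rate = 2 × 16 Hz = 32 Hz.

32 Hz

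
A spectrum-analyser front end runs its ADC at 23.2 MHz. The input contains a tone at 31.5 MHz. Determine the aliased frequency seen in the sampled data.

8.3 MHz

31.5 MHz mod fs = 8.3 MHz.
8.3 MHz ≤ fs/2 = 11.6 MHz, appears at 8.3 MHz.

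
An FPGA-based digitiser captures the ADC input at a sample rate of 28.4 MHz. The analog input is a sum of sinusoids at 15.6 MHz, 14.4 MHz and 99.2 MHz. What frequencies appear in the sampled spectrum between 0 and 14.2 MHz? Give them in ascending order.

fs/2 = 14.2 MHz.
15.6 MHz > fs/2 = 14.2 MHz, folds to fs − 15.6 MHz = 12.8 MHz.
14.4 MHz > fs/2 = 14.2 MHz, folds to fs − 14.4 MHz = 14 MHz.
99.2 MHz mod fs = 14 MHz.
14 MHz ≤ fs/2 = 14.2 MHz, appears at 14 MHz.
Distinct values: {12.8 MHz, 14 MHz}.

12.8 MHz, 14 MHz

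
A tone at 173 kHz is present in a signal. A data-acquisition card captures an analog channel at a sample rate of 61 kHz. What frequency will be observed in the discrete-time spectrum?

173 kHz mod fs = 51 kHz.
51 kHz > fs/2 = 30.5 kHz, folds to fs − 51 kHz = 10 kHz.

10 kHz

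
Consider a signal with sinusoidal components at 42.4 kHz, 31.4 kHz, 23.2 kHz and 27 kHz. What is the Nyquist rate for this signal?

84.8 kHz

Highest-frequency component: 42.4 kHz.
Nyquist rate = 2 × 42.4 kHz = 84.8 kHz.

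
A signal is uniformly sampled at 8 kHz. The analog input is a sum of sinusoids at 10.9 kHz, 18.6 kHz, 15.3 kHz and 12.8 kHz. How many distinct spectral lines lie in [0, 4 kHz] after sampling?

4

fs/2 = 4 kHz.
10.9 kHz mod fs = 2.9 kHz.
2.9 kHz ≤ fs/2 = 4 kHz, appears at 2.9 kHz.
18.6 kHz mod fs = 2.6 kHz.
2.6 kHz ≤ fs/2 = 4 kHz, appears at 2.6 kHz.
15.3 kHz mod fs = 7.3 kHz.
7.3 kHz > fs/2 = 4 kHz, folds to fs − 7.3 kHz = 0.7 kHz.
12.8 kHz mod fs = 4.8 kHz.
4.8 kHz > fs/2 = 4 kHz, folds to fs − 4.8 kHz = 3.2 kHz.
Distinct values: {0.7 kHz, 2.6 kHz, 2.9 kHz, 3.2 kHz} → 4.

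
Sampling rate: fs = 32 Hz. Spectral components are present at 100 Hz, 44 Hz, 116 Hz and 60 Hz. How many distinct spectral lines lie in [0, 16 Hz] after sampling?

2

fs/2 = 16 Hz.
100 Hz mod fs = 4 Hz.
4 Hz ≤ fs/2 = 16 Hz, appears at 4 Hz.
44 Hz mod fs = 12 Hz.
12 Hz ≤ fs/2 = 16 Hz, appears at 12 Hz.
116 Hz mod fs = 20 Hz.
20 Hz > fs/2 = 16 Hz, folds to fs − 20 Hz = 12 Hz.
60 Hz mod fs = 28 Hz.
28 Hz > fs/2 = 16 Hz, folds to fs − 28 Hz = 4 Hz.
Distinct values: {4 Hz, 12 Hz} → 2.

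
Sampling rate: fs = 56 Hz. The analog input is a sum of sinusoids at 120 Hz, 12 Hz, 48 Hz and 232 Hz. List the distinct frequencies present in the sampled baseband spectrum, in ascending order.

fs/2 = 28 Hz.
120 Hz mod fs = 8 Hz.
8 Hz ≤ fs/2 = 28 Hz, appears at 8 Hz.
12 Hz ≤ fs/2 = 28 Hz, passes unchanged.
48 Hz > fs/2 = 28 Hz, folds to fs − 48 Hz = 8 Hz.
232 Hz mod fs = 8 Hz.
8 Hz ≤ fs/2 = 28 Hz, appears at 8 Hz.
Distinct values: {8 Hz, 12 Hz}.

8 Hz, 12 Hz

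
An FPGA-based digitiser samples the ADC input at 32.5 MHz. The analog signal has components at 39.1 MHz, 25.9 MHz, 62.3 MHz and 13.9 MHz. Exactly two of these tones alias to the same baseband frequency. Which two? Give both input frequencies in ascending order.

fs/2 = 16.25 MHz.
39.1 MHz mod fs = 6.6 MHz.
6.6 MHz ≤ fs/2 = 16.25 MHz, appears at 6.6 MHz.
25.9 MHz > fs/2 = 16.25 MHz, folds to fs − 25.9 MHz = 6.6 MHz.
62.3 MHz mod fs = 29.8 MHz.
29.8 MHz > fs/2 = 16.25 MHz, folds to fs − 29.8 MHz = 2.7 MHz.
13.9 MHz ≤ fs/2 = 16.25 MHz, passes unchanged.
25.9 MHz and 39.1 MHz both map to 6.6 MHz.

25.9 MHz, 39.1 MHz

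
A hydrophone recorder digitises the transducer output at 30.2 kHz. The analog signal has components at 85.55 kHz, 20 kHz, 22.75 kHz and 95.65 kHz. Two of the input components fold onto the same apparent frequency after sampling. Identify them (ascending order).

85.55 kHz, 95.65 kHz

fs/2 = 15.1 kHz.
85.55 kHz mod fs = 25.15 kHz.
25.15 kHz > fs/2 = 15.1 kHz, folds to fs − 25.15 kHz = 5.05 kHz.
20 kHz > fs/2 = 15.1 kHz, folds to fs − 20 kHz = 10.2 kHz.
22.75 kHz > fs/2 = 15.1 kHz, folds to fs − 22.75 kHz = 7.45 kHz.
95.65 kHz mod fs = 5.05 kHz.
5.05 kHz ≤ fs/2 = 15.1 kHz, appears at 5.05 kHz.
85.55 kHz and 95.65 kHz both map to 5.05 kHz.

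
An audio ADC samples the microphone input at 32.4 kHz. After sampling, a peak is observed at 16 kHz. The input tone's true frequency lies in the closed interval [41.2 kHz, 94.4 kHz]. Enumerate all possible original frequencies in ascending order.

Frequencies that alias to 16 kHz are k·fs ± 16 kHz for integer k ≥ 0.
k=0: 16 kHz.
k=1: 16.4 kHz, 48.4 kHz.
k=2: 48.8 kHz, 80.8 kHz.
k=3: 81.2 kHz, 113.2 kHz.
k=4: 113.6 kHz, 145.6 kHz.
Within [41.2 kHz, 94.4 kHz]: 48.4 kHz, 48.8 kHz, 80.8 kHz, 81.2 kHz.

48.4 kHz, 48.8 kHz, 80.8 kHz, 81.2 kHz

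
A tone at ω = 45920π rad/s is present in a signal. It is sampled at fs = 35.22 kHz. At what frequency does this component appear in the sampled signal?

12.26 kHz

ω = 45920π rad/s → f = ω/(2π) = 22960 Hz = 22.96 kHz.
22.96 kHz > fs/2 = 17.61 kHz, folds to fs − 22.96 kHz = 12.26 kHz.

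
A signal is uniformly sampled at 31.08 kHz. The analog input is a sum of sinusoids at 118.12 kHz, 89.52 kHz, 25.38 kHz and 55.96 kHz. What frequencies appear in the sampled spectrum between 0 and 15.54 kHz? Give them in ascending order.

3.72 kHz, 5.7 kHz, 6.2 kHz

fs/2 = 15.54 kHz.
118.12 kHz mod fs = 24.88 kHz.
24.88 kHz > fs/2 = 15.54 kHz, folds to fs − 24.88 kHz = 6.2 kHz.
89.52 kHz mod fs = 27.36 kHz.
27.36 kHz > fs/2 = 15.54 kHz, folds to fs − 27.36 kHz = 3.72 kHz.
25.38 kHz > fs/2 = 15.54 kHz, folds to fs − 25.38 kHz = 5.7 kHz.
55.96 kHz mod fs = 24.88 kHz.
24.88 kHz > fs/2 = 15.54 kHz, folds to fs − 24.88 kHz = 6.2 kHz.
Distinct values: {3.72 kHz, 5.7 kHz, 6.2 kHz}.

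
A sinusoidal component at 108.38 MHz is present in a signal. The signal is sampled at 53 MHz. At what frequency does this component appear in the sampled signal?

108.38 MHz mod fs = 2.38 MHz.
2.38 MHz ≤ fs/2 = 26.5 MHz, appears at 2.38 MHz.

2.38 MHz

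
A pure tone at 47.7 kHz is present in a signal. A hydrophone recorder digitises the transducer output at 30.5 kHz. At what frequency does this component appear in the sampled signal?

13.3 kHz

47.7 kHz mod fs = 17.2 kHz.
17.2 kHz > fs/2 = 15.25 kHz, folds to fs − 17.2 kHz = 13.3 kHz.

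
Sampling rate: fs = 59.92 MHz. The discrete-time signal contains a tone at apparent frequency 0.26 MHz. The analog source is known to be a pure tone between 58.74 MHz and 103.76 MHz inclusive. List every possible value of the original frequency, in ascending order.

59.66 MHz, 60.18 MHz

Frequencies that alias to 0.26 MHz are k·fs ± 0.26 MHz for integer k ≥ 0.
k=0: 0.26 MHz.
k=1: 59.66 MHz, 60.18 MHz.
k=2: 119.58 MHz, 120.1 MHz.
Within [58.74 MHz, 103.76 MHz]: 59.66 MHz, 60.18 MHz.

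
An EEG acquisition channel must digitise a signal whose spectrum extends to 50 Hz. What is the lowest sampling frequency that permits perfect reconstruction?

100 Hz

Nyquist rate = 2 × 50 Hz = 100 Hz.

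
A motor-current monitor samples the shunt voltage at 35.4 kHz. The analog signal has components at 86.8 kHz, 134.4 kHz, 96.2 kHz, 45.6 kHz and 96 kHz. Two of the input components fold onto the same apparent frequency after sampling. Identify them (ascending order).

45.6 kHz, 96 kHz

fs/2 = 17.7 kHz.
86.8 kHz mod fs = 16 kHz.
16 kHz ≤ fs/2 = 17.7 kHz, appears at 16 kHz.
134.4 kHz mod fs = 28.2 kHz.
28.2 kHz > fs/2 = 17.7 kHz, folds to fs − 28.2 kHz = 7.2 kHz.
96.2 kHz mod fs = 25.4 kHz.
25.4 kHz > fs/2 = 17.7 kHz, folds to fs − 25.4 kHz = 10 kHz.
45.6 kHz mod fs = 10.2 kHz.
10.2 kHz ≤ fs/2 = 17.7 kHz, appears at 10.2 kHz.
96 kHz mod fs = 25.2 kHz.
25.2 kHz > fs/2 = 17.7 kHz, folds to fs − 25.2 kHz = 10.2 kHz.
45.6 kHz and 96 kHz both map to 10.2 kHz.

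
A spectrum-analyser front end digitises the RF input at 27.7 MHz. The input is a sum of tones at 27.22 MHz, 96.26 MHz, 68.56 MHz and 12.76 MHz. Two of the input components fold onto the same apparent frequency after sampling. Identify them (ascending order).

68.56 MHz, 96.26 MHz

fs/2 = 13.85 MHz.
27.22 MHz > fs/2 = 13.85 MHz, folds to fs − 27.22 MHz = 0.48 MHz.
96.26 MHz mod fs = 13.16 MHz.
13.16 MHz ≤ fs/2 = 13.85 MHz, appears at 13.16 MHz.
68.56 MHz mod fs = 13.16 MHz.
13.16 MHz ≤ fs/2 = 13.85 MHz, appears at 13.16 MHz.
12.76 MHz ≤ fs/2 = 13.85 MHz, passes unchanged.
68.56 MHz and 96.26 MHz both map to 13.16 MHz.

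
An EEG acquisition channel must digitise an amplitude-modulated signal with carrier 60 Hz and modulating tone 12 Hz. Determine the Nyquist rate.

144 Hz

AM sidebands sit at fc ± fm = 48 Hz and 72 Hz.
Highest-frequency component: 72 Hz.
Nyquist rate = 2 × 72 Hz = 144 Hz.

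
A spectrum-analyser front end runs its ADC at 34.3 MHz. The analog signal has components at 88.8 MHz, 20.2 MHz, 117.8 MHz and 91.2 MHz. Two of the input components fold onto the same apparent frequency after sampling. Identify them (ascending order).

fs/2 = 17.15 MHz.
88.8 MHz mod fs = 20.2 MHz.
20.2 MHz > fs/2 = 17.15 MHz, folds to fs − 20.2 MHz = 14.1 MHz.
20.2 MHz > fs/2 = 17.15 MHz, folds to fs − 20.2 MHz = 14.1 MHz.
117.8 MHz mod fs = 14.9 MHz.
14.9 MHz ≤ fs/2 = 17.15 MHz, appears at 14.9 MHz.
91.2 MHz mod fs = 22.6 MHz.
22.6 MHz > fs/2 = 17.15 MHz, folds to fs − 22.6 MHz = 11.7 MHz.
20.2 MHz and 88.8 MHz both map to 14.1 MHz.

20.2 MHz, 88.8 MHz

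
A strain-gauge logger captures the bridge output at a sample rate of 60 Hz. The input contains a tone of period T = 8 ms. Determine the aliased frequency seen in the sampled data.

5 Hz

T = 8 ms → f = 1/T = 125 Hz.
125 Hz mod fs = 5 Hz.
5 Hz ≤ fs/2 = 30 Hz, appears at 5 Hz.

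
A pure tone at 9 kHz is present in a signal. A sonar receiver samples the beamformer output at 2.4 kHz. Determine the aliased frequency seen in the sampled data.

9 kHz mod fs = 1.8 kHz.
1.8 kHz > fs/2 = 1.2 kHz, folds to fs − 1.8 kHz = 0.6 kHz.

0.6 kHz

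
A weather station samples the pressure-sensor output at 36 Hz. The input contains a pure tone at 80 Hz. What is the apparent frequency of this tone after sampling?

8 Hz

80 Hz mod fs = 8 Hz.
8 Hz ≤ fs/2 = 18 Hz, appears at 8 Hz.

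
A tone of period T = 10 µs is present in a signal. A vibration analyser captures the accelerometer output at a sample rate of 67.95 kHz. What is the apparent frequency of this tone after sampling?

T = 10 µs → f = 1/T = 100 kHz.
100 kHz mod fs = 32.05 kHz.
32.05 kHz ≤ fs/2 = 33.975 kHz, appears at 32.05 kHz.

32.05 kHz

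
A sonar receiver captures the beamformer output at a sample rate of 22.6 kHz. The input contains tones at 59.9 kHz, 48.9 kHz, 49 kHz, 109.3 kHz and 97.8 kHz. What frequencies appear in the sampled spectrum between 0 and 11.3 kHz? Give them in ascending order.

3.7 kHz, 3.8 kHz, 7.4 kHz, 7.9 kHz

fs/2 = 11.3 kHz.
59.9 kHz mod fs = 14.7 kHz.
14.7 kHz > fs/2 = 11.3 kHz, folds to fs − 14.7 kHz = 7.9 kHz.
48.9 kHz mod fs = 3.7 kHz.
3.7 kHz ≤ fs/2 = 11.3 kHz, appears at 3.7 kHz.
49 kHz mod fs = 3.8 kHz.
3.8 kHz ≤ fs/2 = 11.3 kHz, appears at 3.8 kHz.
109.3 kHz mod fs = 18.9 kHz.
18.9 kHz > fs/2 = 11.3 kHz, folds to fs − 18.9 kHz = 3.7 kHz.
97.8 kHz mod fs = 7.4 kHz.
7.4 kHz ≤ fs/2 = 11.3 kHz, appears at 7.4 kHz.
Distinct values: {3.7 kHz, 3.8 kHz, 7.4 kHz, 7.9 kHz}.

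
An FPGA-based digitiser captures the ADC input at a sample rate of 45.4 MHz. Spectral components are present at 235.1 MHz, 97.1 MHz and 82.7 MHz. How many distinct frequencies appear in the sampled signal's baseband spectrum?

fs/2 = 22.7 MHz.
235.1 MHz mod fs = 8.1 MHz.
8.1 MHz ≤ fs/2 = 22.7 MHz, appears at 8.1 MHz.
97.1 MHz mod fs = 6.3 MHz.
6.3 MHz ≤ fs/2 = 22.7 MHz, appears at 6.3 MHz.
82.7 MHz mod fs = 37.3 MHz.
37.3 MHz > fs/2 = 22.7 MHz, folds to fs − 37.3 MHz = 8.1 MHz.
Distinct values: {6.3 MHz, 8.1 MHz} → 2.

2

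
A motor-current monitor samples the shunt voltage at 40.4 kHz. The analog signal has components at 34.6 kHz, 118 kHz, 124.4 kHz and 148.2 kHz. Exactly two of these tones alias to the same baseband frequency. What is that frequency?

3.2 kHz

fs/2 = 20.2 kHz.
34.6 kHz > fs/2 = 20.2 kHz, folds to fs − 34.6 kHz = 5.8 kHz.
118 kHz mod fs = 37.2 kHz.
37.2 kHz > fs/2 = 20.2 kHz, folds to fs − 37.2 kHz = 3.2 kHz.
124.4 kHz mod fs = 3.2 kHz.
3.2 kHz ≤ fs/2 = 20.2 kHz, appears at 3.2 kHz.
148.2 kHz mod fs = 27 kHz.
27 kHz > fs/2 = 20.2 kHz, folds to fs − 27 kHz = 13.4 kHz.
118 kHz and 124.4 kHz both map to 3.2 kHz.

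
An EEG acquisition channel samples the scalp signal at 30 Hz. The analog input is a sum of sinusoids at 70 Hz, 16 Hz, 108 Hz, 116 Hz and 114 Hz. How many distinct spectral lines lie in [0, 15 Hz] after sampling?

5

fs/2 = 15 Hz.
70 Hz mod fs = 10 Hz.
10 Hz ≤ fs/2 = 15 Hz, appears at 10 Hz.
16 Hz > fs/2 = 15 Hz, folds to fs − 16 Hz = 14 Hz.
108 Hz mod fs = 18 Hz.
18 Hz > fs/2 = 15 Hz, folds to fs − 18 Hz = 12 Hz.
116 Hz mod fs = 26 Hz.
26 Hz > fs/2 = 15 Hz, folds to fs − 26 Hz = 4 Hz.
114 Hz mod fs = 24 Hz.
24 Hz > fs/2 = 15 Hz, folds to fs − 24 Hz = 6 Hz.
Distinct values: {4 Hz, 6 Hz, 10 Hz, 12 Hz, 14 Hz} → 5.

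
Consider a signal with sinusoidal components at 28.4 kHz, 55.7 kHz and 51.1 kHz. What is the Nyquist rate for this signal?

111.4 kHz

Highest-frequency component: 55.7 kHz.
Nyquist rate = 2 × 55.7 kHz = 111.4 kHz.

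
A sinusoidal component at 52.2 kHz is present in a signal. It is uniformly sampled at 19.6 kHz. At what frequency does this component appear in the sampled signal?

6.6 kHz

52.2 kHz mod fs = 13 kHz.
13 kHz > fs/2 = 9.8 kHz, folds to fs − 13 kHz = 6.6 kHz.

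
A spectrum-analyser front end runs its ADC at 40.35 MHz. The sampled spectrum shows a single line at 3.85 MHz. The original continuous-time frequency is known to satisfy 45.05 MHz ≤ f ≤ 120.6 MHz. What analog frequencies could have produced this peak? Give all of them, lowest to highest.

76.85 MHz, 84.55 MHz, 117.2 MHz

Frequencies that alias to 3.85 MHz are k·fs ± 3.85 MHz for integer k ≥ 0.
k=0: 3.85 MHz.
k=1: 36.5 MHz, 44.2 MHz.
k=2: 76.85 MHz, 84.55 MHz.
k=3: 117.2 MHz, 124.9 MHz.
k=4: 157.55 MHz, 165.25 MHz.
Within [45.05 MHz, 120.6 MHz]: 76.85 MHz, 84.55 MHz, 117.2 MHz.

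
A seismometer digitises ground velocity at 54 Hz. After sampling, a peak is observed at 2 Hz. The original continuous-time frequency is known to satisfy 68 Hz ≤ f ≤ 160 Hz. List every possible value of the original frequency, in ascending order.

Frequencies that alias to 2 Hz are k·fs ± 2 Hz for integer k ≥ 0.
k=0: 2 Hz.
k=1: 52 Hz, 56 Hz.
k=2: 106 Hz, 110 Hz.
k=3: 160 Hz, 164 Hz.
k=4: 214 Hz, 218 Hz.
Within [68 Hz, 160 Hz]: 106 Hz, 110 Hz, 160 Hz.

106 Hz, 110 Hz, 160 Hz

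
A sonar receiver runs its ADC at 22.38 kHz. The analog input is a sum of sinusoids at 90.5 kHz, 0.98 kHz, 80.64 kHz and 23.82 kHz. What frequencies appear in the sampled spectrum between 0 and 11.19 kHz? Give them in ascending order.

0.98 kHz, 1.44 kHz, 8.88 kHz

fs/2 = 11.19 kHz.
90.5 kHz mod fs = 0.98 kHz.
0.98 kHz ≤ fs/2 = 11.19 kHz, appears at 0.98 kHz.
0.98 kHz ≤ fs/2 = 11.19 kHz, passes unchanged.
80.64 kHz mod fs = 13.5 kHz.
13.5 kHz > fs/2 = 11.19 kHz, folds to fs − 13.5 kHz = 8.88 kHz.
23.82 kHz mod fs = 1.44 kHz.
1.44 kHz ≤ fs/2 = 11.19 kHz, appears at 1.44 kHz.
Distinct values: {0.98 kHz, 1.44 kHz, 8.88 kHz}.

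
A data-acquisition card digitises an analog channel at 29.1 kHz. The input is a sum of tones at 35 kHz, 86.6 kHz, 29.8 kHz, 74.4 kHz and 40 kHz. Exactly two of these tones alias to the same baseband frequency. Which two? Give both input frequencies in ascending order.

29.8 kHz, 86.6 kHz

fs/2 = 14.55 kHz.
35 kHz mod fs = 5.9 kHz.
5.9 kHz ≤ fs/2 = 14.55 kHz, appears at 5.9 kHz.
86.6 kHz mod fs = 28.4 kHz.
28.4 kHz > fs/2 = 14.55 kHz, folds to fs − 28.4 kHz = 0.7 kHz.
29.8 kHz mod fs = 0.7 kHz.
0.7 kHz ≤ fs/2 = 14.55 kHz, appears at 0.7 kHz.
74.4 kHz mod fs = 16.2 kHz.
16.2 kHz > fs/2 = 14.55 kHz, folds to fs − 16.2 kHz = 12.9 kHz.
40 kHz mod fs = 10.9 kHz.
10.9 kHz ≤ fs/2 = 14.55 kHz, appears at 10.9 kHz.
29.8 kHz and 86.6 kHz both map to 0.7 kHz.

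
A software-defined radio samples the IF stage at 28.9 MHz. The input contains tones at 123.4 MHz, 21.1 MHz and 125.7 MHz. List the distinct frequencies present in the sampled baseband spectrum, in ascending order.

7.8 MHz, 10.1 MHz

fs/2 = 14.45 MHz.
123.4 MHz mod fs = 7.8 MHz.
7.8 MHz ≤ fs/2 = 14.45 MHz, appears at 7.8 MHz.
21.1 MHz > fs/2 = 14.45 MHz, folds to fs − 21.1 MHz = 7.8 MHz.
125.7 MHz mod fs = 10.1 MHz.
10.1 MHz ≤ fs/2 = 14.45 MHz, appears at 10.1 MHz.
Distinct values: {7.8 MHz, 10.1 MHz}.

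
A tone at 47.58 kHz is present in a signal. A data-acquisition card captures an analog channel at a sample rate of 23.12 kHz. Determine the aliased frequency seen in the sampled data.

1.34 kHz

47.58 kHz mod fs = 1.34 kHz.
1.34 kHz ≤ fs/2 = 11.56 kHz, appears at 1.34 kHz.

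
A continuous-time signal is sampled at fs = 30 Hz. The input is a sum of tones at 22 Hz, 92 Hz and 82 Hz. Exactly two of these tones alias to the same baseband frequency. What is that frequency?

8 Hz

fs/2 = 15 Hz.
22 Hz > fs/2 = 15 Hz, folds to fs − 22 Hz = 8 Hz.
92 Hz mod fs = 2 Hz.
2 Hz ≤ fs/2 = 15 Hz, appears at 2 Hz.
82 Hz mod fs = 22 Hz.
22 Hz > fs/2 = 15 Hz, folds to fs − 22 Hz = 8 Hz.
22 Hz and 82 Hz both map to 8 Hz.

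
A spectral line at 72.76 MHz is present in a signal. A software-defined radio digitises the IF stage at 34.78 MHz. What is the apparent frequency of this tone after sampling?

3.2 MHz

72.76 MHz mod fs = 3.2 MHz.
3.2 MHz ≤ fs/2 = 17.39 MHz, appears at 3.2 MHz.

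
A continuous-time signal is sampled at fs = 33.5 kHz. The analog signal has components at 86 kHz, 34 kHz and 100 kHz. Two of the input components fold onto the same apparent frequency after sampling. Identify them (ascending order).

34 kHz, 100 kHz

fs/2 = 16.75 kHz.
86 kHz mod fs = 19 kHz.
19 kHz > fs/2 = 16.75 kHz, folds to fs − 19 kHz = 14.5 kHz.
34 kHz mod fs = 0.5 kHz.
0.5 kHz ≤ fs/2 = 16.75 kHz, appears at 0.5 kHz.
100 kHz mod fs = 33 kHz.
33 kHz > fs/2 = 16.75 kHz, folds to fs − 33 kHz = 0.5 kHz.
34 kHz and 100 kHz both map to 0.5 kHz.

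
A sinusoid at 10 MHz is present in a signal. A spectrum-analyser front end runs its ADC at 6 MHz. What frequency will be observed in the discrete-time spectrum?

10 MHz mod fs = 4 MHz.
4 MHz > fs/2 = 3 MHz, folds to fs − 4 MHz = 2 MHz.

2 MHz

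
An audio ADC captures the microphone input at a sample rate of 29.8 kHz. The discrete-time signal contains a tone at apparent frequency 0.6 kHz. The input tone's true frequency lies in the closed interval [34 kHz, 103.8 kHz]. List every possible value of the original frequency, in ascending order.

Frequencies that alias to 0.6 kHz are k·fs ± 0.6 kHz for integer k ≥ 0.
k=0: 0.6 kHz.
k=1: 29.2 kHz, 30.4 kHz.
k=2: 59 kHz, 60.2 kHz.
k=3: 88.8 kHz, 90 kHz.
k=4: 118.6 kHz, 119.8 kHz.
Within [34 kHz, 103.8 kHz]: 59 kHz, 60.2 kHz, 88.8 kHz, 90 kHz.

59 kHz, 60.2 kHz, 88.8 kHz, 90 kHz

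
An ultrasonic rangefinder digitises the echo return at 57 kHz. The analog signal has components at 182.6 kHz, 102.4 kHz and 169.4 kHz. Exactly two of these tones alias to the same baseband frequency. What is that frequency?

11.6 kHz

fs/2 = 28.5 kHz.
182.6 kHz mod fs = 11.6 kHz.
11.6 kHz ≤ fs/2 = 28.5 kHz, appears at 11.6 kHz.
102.4 kHz mod fs = 45.4 kHz.
45.4 kHz > fs/2 = 28.5 kHz, folds to fs − 45.4 kHz = 11.6 kHz.
169.4 kHz mod fs = 55.4 kHz.
55.4 kHz > fs/2 = 28.5 kHz, folds to fs − 55.4 kHz = 1.6 kHz.
102.4 kHz and 182.6 kHz both map to 11.6 kHz.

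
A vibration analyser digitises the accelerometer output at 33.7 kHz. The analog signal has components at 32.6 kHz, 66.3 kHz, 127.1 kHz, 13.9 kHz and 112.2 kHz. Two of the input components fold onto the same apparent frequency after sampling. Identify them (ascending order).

32.6 kHz, 66.3 kHz

fs/2 = 16.85 kHz.
32.6 kHz > fs/2 = 16.85 kHz, folds to fs − 32.6 kHz = 1.1 kHz.
66.3 kHz mod fs = 32.6 kHz.
32.6 kHz > fs/2 = 16.85 kHz, folds to fs − 32.6 kHz = 1.1 kHz.
127.1 kHz mod fs = 26 kHz.
26 kHz > fs/2 = 16.85 kHz, folds to fs − 26 kHz = 7.7 kHz.
13.9 kHz ≤ fs/2 = 16.85 kHz, passes unchanged.
112.2 kHz mod fs = 11.1 kHz.
11.1 kHz ≤ fs/2 = 16.85 kHz, appears at 11.1 kHz.
32.6 kHz and 66.3 kHz both map to 1.1 kHz.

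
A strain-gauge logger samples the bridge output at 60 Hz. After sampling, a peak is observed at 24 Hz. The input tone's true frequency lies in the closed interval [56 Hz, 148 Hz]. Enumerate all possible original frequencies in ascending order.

84 Hz, 96 Hz, 144 Hz

Frequencies that alias to 24 Hz are k·fs ± 24 Hz for integer k ≥ 0.
k=0: 24 Hz.
k=1: 36 Hz, 84 Hz.
k=2: 96 Hz, 144 Hz.
k=3: 156 Hz, 204 Hz.
Within [56 Hz, 148 Hz]: 84 Hz, 96 Hz, 144 Hz.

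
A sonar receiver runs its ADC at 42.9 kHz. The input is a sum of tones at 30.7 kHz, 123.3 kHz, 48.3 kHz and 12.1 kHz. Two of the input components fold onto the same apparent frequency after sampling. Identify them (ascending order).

fs/2 = 21.45 kHz.
30.7 kHz > fs/2 = 21.45 kHz, folds to fs − 30.7 kHz = 12.2 kHz.
123.3 kHz mod fs = 37.5 kHz.
37.5 kHz > fs/2 = 21.45 kHz, folds to fs − 37.5 kHz = 5.4 kHz.
48.3 kHz mod fs = 5.4 kHz.
5.4 kHz ≤ fs/2 = 21.45 kHz, appears at 5.4 kHz.
12.1 kHz ≤ fs/2 = 21.45 kHz, passes unchanged.
48.3 kHz and 123.3 kHz both map to 5.4 kHz.

48.3 kHz, 123.3 kHz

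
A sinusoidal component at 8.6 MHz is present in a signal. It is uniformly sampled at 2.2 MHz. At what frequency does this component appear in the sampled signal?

0.2 MHz

8.6 MHz mod fs = 2 MHz.
2 MHz > fs/2 = 1.1 MHz, folds to fs − 2 MHz = 0.2 MHz.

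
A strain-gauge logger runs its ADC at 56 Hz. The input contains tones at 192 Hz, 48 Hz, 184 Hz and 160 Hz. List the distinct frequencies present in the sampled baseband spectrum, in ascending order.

8 Hz, 16 Hz, 24 Hz

fs/2 = 28 Hz.
192 Hz mod fs = 24 Hz.
24 Hz ≤ fs/2 = 28 Hz, appears at 24 Hz.
48 Hz > fs/2 = 28 Hz, folds to fs − 48 Hz = 8 Hz.
184 Hz mod fs = 16 Hz.
16 Hz ≤ fs/2 = 28 Hz, appears at 16 Hz.
160 Hz mod fs = 48 Hz.
48 Hz > fs/2 = 28 Hz, folds to fs − 48 Hz = 8 Hz.
Distinct values: {8 Hz, 16 Hz, 24 Hz}.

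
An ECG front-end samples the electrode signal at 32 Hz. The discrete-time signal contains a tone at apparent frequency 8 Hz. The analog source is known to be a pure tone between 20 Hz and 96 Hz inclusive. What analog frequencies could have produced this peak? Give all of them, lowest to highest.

24 Hz, 40 Hz, 56 Hz, 72 Hz, 88 Hz

Frequencies that alias to 8 Hz are k·fs ± 8 Hz for integer k ≥ 0.
k=0: 8 Hz.
k=1: 24 Hz, 40 Hz.
k=2: 56 Hz, 72 Hz.
k=3: 88 Hz, 104 Hz.
k=4: 120 Hz, 136 Hz.
Within [20 Hz, 96 Hz]: 24 Hz, 40 Hz, 56 Hz, 72 Hz, 88 Hz.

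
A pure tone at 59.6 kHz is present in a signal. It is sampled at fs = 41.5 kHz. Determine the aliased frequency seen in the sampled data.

59.6 kHz mod fs = 18.1 kHz.
18.1 kHz ≤ fs/2 = 20.75 kHz, appears at 18.1 kHz.

18.1 kHz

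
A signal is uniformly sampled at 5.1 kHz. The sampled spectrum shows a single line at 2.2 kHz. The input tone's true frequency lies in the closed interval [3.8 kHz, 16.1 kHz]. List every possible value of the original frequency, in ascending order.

Frequencies that alias to 2.2 kHz are k·fs ± 2.2 kHz for integer k ≥ 0.
k=0: 2.2 kHz.
k=1: 2.9 kHz, 7.3 kHz.
k=2: 8 kHz, 12.4 kHz.
k=3: 13.1 kHz, 17.5 kHz.
k=4: 18.2 kHz, 22.6 kHz.
Within [3.8 kHz, 16.1 kHz]: 7.3 kHz, 8 kHz, 12.4 kHz, 13.1 kHz.

7.3 kHz, 8 kHz, 12.4 kHz, 13.1 kHz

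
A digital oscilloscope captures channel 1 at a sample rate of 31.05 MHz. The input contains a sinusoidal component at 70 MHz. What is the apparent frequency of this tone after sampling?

7.9 MHz

70 MHz mod fs = 7.9 MHz.
7.9 MHz ≤ fs/2 = 15.525 MHz, appears at 7.9 MHz.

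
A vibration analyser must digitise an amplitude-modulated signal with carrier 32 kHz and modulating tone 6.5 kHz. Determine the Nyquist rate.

AM sidebands sit at fc ± fm = 25.5 kHz and 38.5 kHz.
Highest-frequency component: 38.5 kHz.
Nyquist rate = 2 × 38.5 kHz = 77 kHz.

77 kHz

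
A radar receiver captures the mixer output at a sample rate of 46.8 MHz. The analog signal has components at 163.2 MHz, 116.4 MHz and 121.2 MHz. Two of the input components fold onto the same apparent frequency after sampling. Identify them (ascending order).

fs/2 = 23.4 MHz.
163.2 MHz mod fs = 22.8 MHz.
22.8 MHz ≤ fs/2 = 23.4 MHz, appears at 22.8 MHz.
116.4 MHz mod fs = 22.8 MHz.
22.8 MHz ≤ fs/2 = 23.4 MHz, appears at 22.8 MHz.
121.2 MHz mod fs = 27.6 MHz.
27.6 MHz > fs/2 = 23.4 MHz, folds to fs − 27.6 MHz = 19.2 MHz.
116.4 MHz and 163.2 MHz both map to 22.8 MHz.

116.4 MHz, 163.2 MHz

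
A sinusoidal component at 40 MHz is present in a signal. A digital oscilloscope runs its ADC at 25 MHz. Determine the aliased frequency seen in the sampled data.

40 MHz mod fs = 15 MHz.
15 MHz > fs/2 = 12.5 MHz, folds to fs − 15 MHz = 10 MHz.

10 MHz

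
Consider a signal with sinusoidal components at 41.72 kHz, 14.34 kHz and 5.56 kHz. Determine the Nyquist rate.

83.44 kHz

Highest-frequency component: 41.72 kHz.
Nyquist rate = 2 × 41.72 kHz = 83.44 kHz.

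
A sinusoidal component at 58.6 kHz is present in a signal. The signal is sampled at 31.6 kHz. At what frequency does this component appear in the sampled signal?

58.6 kHz mod fs = 27 kHz.
27 kHz > fs/2 = 15.8 kHz, folds to fs − 27 kHz = 4.6 kHz.

4.6 kHz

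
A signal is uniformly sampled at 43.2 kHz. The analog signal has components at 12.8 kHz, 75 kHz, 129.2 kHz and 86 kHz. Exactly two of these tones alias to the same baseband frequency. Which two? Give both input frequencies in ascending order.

fs/2 = 21.6 kHz.
12.8 kHz ≤ fs/2 = 21.6 kHz, passes unchanged.
75 kHz mod fs = 31.8 kHz.
31.8 kHz > fs/2 = 21.6 kHz, folds to fs − 31.8 kHz = 11.4 kHz.
129.2 kHz mod fs = 42.8 kHz.
42.8 kHz > fs/2 = 21.6 kHz, folds to fs − 42.8 kHz = 0.4 kHz.
86 kHz mod fs = 42.8 kHz.
42.8 kHz > fs/2 = 21.6 kHz, folds to fs − 42.8 kHz = 0.4 kHz.
86 kHz and 129.2 kHz both map to 0.4 kHz.

86 kHz, 129.2 kHz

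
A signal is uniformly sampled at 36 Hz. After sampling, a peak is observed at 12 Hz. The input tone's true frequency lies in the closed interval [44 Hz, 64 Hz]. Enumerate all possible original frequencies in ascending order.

48 Hz, 60 Hz

Frequencies that alias to 12 Hz are k·fs ± 12 Hz for integer k ≥ 0.
k=0: 12 Hz.
k=1: 24 Hz, 48 Hz.
k=2: 60 Hz, 84 Hz.
k=3: 96 Hz, 120 Hz.
Within [44 Hz, 64 Hz]: 48 Hz, 60 Hz.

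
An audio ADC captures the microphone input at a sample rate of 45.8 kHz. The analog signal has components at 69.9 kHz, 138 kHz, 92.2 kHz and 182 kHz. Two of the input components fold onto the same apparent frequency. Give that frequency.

0.6 kHz

fs/2 = 22.9 kHz.
69.9 kHz mod fs = 24.1 kHz.
24.1 kHz > fs/2 = 22.9 kHz, folds to fs − 24.1 kHz = 21.7 kHz.
138 kHz mod fs = 0.6 kHz.
0.6 kHz ≤ fs/2 = 22.9 kHz, appears at 0.6 kHz.
92.2 kHz mod fs = 0.6 kHz.
0.6 kHz ≤ fs/2 = 22.9 kHz, appears at 0.6 kHz.
182 kHz mod fs = 44.6 kHz.
44.6 kHz > fs/2 = 22.9 kHz, folds to fs − 44.6 kHz = 1.2 kHz.
92.2 kHz and 138 kHz both map to 0.6 kHz.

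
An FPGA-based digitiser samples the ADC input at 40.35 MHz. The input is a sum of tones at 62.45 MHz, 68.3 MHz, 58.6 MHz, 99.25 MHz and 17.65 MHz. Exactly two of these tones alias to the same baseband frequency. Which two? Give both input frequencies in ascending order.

fs/2 = 20.175 MHz.
62.45 MHz mod fs = 22.1 MHz.
22.1 MHz > fs/2 = 20.175 MHz, folds to fs − 22.1 MHz = 18.25 MHz.
68.3 MHz mod fs = 27.95 MHz.
27.95 MHz > fs/2 = 20.175 MHz, folds to fs − 27.95 MHz = 12.4 MHz.
58.6 MHz mod fs = 18.25 MHz.
18.25 MHz ≤ fs/2 = 20.175 MHz, appears at 18.25 MHz.
99.25 MHz mod fs = 18.55 MHz.
18.55 MHz ≤ fs/2 = 20.175 MHz, appears at 18.55 MHz.
17.65 MHz ≤ fs/2 = 20.175 MHz, passes unchanged.
58.6 MHz and 62.45 MHz both map to 18.25 MHz.

58.6 MHz, 62.45 MHz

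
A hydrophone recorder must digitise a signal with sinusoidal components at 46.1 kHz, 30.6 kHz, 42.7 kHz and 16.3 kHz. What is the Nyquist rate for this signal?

92.2 kHz

Highest-frequency component: 46.1 kHz.
Nyquist rate = 2 × 46.1 kHz = 92.2 kHz.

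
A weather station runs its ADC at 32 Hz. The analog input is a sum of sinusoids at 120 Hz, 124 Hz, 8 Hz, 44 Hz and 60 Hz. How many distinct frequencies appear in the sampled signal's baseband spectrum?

3

fs/2 = 16 Hz.
120 Hz mod fs = 24 Hz.
24 Hz > fs/2 = 16 Hz, folds to fs − 24 Hz = 8 Hz.
124 Hz mod fs = 28 Hz.
28 Hz > fs/2 = 16 Hz, folds to fs − 28 Hz = 4 Hz.
8 Hz ≤ fs/2 = 16 Hz, passes unchanged.
44 Hz mod fs = 12 Hz.
12 Hz ≤ fs/2 = 16 Hz, appears at 12 Hz.
60 Hz mod fs = 28 Hz.
28 Hz > fs/2 = 16 Hz, folds to fs − 28 Hz = 4 Hz.
Distinct values: {4 Hz, 8 Hz, 12 Hz} → 3.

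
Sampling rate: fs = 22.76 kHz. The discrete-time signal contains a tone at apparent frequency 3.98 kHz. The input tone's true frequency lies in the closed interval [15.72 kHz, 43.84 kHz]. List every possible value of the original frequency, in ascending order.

18.78 kHz, 26.74 kHz, 41.54 kHz

Frequencies that alias to 3.98 kHz are k·fs ± 3.98 kHz for integer k ≥ 0.
k=0: 3.98 kHz.
k=1: 18.78 kHz, 26.74 kHz.
k=2: 41.54 kHz, 49.5 kHz.
k=3: 64.3 kHz, 72.26 kHz.
Within [15.72 kHz, 43.84 kHz]: 18.78 kHz, 26.74 kHz, 41.54 kHz.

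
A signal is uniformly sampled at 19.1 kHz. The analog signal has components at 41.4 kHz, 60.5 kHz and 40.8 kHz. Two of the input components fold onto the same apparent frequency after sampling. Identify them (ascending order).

41.4 kHz, 60.5 kHz

fs/2 = 9.55 kHz.
41.4 kHz mod fs = 3.2 kHz.
3.2 kHz ≤ fs/2 = 9.55 kHz, appears at 3.2 kHz.
60.5 kHz mod fs = 3.2 kHz.
3.2 kHz ≤ fs/2 = 9.55 kHz, appears at 3.2 kHz.
40.8 kHz mod fs = 2.6 kHz.
2.6 kHz ≤ fs/2 = 9.55 kHz, appears at 2.6 kHz.
41.4 kHz and 60.5 kHz both map to 3.2 kHz.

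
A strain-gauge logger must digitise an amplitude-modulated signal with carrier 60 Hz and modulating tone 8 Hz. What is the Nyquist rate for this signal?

AM sidebands sit at fc ± fm = 52 Hz and 68 Hz.
Highest-frequency component: 68 Hz.
Nyquist rate = 2 × 68 Hz = 136 Hz.

136 Hz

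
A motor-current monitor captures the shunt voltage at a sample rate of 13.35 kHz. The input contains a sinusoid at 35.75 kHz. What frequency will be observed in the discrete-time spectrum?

35.75 kHz mod fs = 9.05 kHz.
9.05 kHz > fs/2 = 6.675 kHz, folds to fs − 9.05 kHz = 4.3 kHz.

4.3 kHz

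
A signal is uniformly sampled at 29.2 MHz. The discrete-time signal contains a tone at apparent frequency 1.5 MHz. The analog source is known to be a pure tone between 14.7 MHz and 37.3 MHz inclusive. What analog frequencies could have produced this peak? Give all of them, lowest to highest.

Frequencies that alias to 1.5 MHz are k·fs ± 1.5 MHz for integer k ≥ 0.
k=0: 1.5 MHz.
k=1: 27.7 MHz, 30.7 MHz.
k=2: 56.9 MHz, 59.9 MHz.
Within [14.7 MHz, 37.3 MHz]: 27.7 MHz, 30.7 MHz.

27.7 MHz, 30.7 MHz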